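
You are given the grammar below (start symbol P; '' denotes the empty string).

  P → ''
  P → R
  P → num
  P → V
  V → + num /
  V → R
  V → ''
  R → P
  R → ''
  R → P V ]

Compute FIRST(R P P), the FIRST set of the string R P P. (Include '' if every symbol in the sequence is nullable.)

{ +, ], num, '' }

Add FIRST(R)\{''} = { +, ], num }; R is nullable, continue.
Add FIRST(P)\{''} = { +, ], num }; P is nullable, continue.
Add FIRST(P)\{''} = { +, ], num }; P is nullable, continue.
Every symbol is nullable, so include ''.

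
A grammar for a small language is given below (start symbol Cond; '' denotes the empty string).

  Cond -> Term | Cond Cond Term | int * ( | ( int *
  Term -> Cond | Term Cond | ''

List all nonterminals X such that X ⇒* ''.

Directly nullable (have an ''-production): Term.
Cond -> Term with every symbol nullable, so Cond is nullable.

{ Cond, Term }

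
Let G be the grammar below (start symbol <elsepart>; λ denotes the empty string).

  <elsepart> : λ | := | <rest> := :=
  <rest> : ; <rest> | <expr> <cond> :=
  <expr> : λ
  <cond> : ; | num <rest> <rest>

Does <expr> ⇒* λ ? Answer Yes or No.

Yes

<expr> has an λ-production, so <expr> ⇒ λ.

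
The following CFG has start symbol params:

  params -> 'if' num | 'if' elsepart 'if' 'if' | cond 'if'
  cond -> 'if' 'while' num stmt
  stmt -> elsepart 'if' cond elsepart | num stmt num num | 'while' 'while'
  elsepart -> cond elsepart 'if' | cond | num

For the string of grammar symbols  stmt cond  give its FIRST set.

{ 'if', 'while', num }

Add FIRST(stmt) = { 'if', 'while', num }; stmt is not nullable, stop.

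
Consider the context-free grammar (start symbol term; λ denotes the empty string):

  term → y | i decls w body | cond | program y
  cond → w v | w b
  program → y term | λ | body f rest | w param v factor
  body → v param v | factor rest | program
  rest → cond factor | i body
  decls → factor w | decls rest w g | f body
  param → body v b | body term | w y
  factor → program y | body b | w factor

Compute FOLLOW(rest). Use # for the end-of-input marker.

In program → body f rest: rest is at the end, add FOLLOW(program) = { #, b, f, i, v, w, y }.
In body → factor rest: rest is at the end, add FOLLOW(body) = { #, b, f, i, v, w, y }.
In decls → decls rest w g: add FIRST(w g) = { w }.
Union: FOLLOW(rest) = { #, b, f, i, v, w, y }.

{ #, b, f, i, v, w, y }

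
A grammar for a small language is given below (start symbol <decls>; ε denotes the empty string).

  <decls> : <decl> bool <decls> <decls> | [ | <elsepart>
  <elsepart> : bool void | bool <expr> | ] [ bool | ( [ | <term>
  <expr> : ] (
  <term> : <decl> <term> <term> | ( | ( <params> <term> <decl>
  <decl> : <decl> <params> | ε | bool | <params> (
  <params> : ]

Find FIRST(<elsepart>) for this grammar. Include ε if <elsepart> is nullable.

<elsepart> : bool void contributes {bool}.
<elsepart> : bool <expr> contributes {bool}.
<elsepart> : ] [ bool contributes {]}.
<elsepart> : ( [ contributes {(}.
From <elsepart> : <term>: add FIRST(<term>) = { (, ], bool }.
Union: FIRST(<elsepart>) = { (, ], bool }.

{ (, ], bool }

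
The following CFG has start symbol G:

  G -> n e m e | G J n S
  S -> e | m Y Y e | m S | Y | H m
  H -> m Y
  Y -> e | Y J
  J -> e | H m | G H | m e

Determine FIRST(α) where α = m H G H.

{ m }

m is a terminal; add {m} and stop.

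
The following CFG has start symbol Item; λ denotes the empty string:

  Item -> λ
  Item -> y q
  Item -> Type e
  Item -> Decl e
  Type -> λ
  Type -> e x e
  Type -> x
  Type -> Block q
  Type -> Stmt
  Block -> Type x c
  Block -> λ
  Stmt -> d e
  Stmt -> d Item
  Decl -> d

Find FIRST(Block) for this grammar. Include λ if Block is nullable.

{ d, e, q, x, λ }

From Block -> Type x c: Type nullable, take FIRST(Type) ∪ {x} = { d, e, q, x }.
Block -> λ contributes λ.
Union: FIRST(Block) = { d, e, q, x, λ }.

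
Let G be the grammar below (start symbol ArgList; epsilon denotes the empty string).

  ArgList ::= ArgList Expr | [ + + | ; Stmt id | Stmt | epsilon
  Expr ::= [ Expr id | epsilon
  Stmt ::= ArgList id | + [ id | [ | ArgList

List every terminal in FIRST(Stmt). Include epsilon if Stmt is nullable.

From Stmt ::= ArgList id: ArgList nullable, take FIRST(ArgList) ∪ {id} = { +, ;, [, id }.
Stmt ::= + [ id contributes {+}.
Stmt ::= [ contributes {[}.
From Stmt ::= ArgList: add FIRST(ArgList) = { +, ;, [, id, epsilon } (including epsilon since ArgList is nullable).
Union: FIRST(Stmt) = { +, ;, [, id, epsilon }.

{ +, ;, [, id, epsilon }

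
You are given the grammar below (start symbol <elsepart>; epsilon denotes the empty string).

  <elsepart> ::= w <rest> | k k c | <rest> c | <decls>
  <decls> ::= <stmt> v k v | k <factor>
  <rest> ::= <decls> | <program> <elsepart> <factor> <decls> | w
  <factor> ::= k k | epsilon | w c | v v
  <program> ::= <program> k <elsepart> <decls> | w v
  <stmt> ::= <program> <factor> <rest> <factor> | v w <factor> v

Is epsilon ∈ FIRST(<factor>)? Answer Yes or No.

<factor> has an epsilon-production, so <factor> ⇒ epsilon.

Yes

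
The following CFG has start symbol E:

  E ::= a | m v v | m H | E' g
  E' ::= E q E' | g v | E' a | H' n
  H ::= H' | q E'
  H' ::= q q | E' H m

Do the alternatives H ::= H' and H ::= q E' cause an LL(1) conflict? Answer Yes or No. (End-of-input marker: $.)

FIRST(H') = { a, g, m, q } and FIRST(q E') = { q }.
Both contain q, so the two alternatives are not disjoint — LL(1) conflict.

Yes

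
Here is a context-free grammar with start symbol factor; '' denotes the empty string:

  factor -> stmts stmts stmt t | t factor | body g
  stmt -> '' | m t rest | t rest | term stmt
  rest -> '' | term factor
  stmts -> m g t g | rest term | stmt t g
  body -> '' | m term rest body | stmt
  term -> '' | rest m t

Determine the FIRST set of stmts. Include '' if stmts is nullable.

stmts -> m g t g contributes {m}.
From stmts -> rest term: rest, term nullable, take FIRST(rest) ∪ FIRST(term) = { g, m, t }; also '' since the whole RHS is nullable.
From stmts -> stmt t g: stmt nullable, take FIRST(stmt) ∪ {t} = { g, m, t }.
Union: FIRST(stmts) = { g, m, t, '' }.

{ g, m, t, '' }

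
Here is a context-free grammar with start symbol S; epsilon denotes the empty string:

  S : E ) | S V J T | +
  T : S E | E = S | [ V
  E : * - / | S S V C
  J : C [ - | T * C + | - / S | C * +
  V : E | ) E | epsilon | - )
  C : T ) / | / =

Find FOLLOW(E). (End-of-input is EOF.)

{ EOF, ), *, +, -, /, =, [ }

In S : E ): add FIRST()) = { ) }.
In T : S E: E is at the end, add FOLLOW(T) = { EOF, ), *, +, -, /, [ }.
In T : E = S: add FIRST(= S) = { = }.
In V : E: E is at the end, add FOLLOW(V) = { EOF, ), *, +, -, /, [ }.
In V : ) E: E is at the end, add FOLLOW(V) = { EOF, ), *, +, -, /, [ }.
Union: FOLLOW(E) = { EOF, ), *, +, -, /, =, [ }.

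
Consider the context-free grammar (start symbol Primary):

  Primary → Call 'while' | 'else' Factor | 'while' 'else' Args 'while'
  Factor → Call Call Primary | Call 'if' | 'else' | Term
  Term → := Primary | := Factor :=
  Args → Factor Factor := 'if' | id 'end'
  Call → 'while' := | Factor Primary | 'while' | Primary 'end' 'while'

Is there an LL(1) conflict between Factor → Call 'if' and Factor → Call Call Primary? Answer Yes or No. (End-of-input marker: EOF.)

Yes

FIRST(Call 'if') = { 'else', 'while', := } and FIRST(Call Call Primary) = { 'else', 'while', := }.
Both contain 'else', so the two alternatives are not disjoint — LL(1) conflict.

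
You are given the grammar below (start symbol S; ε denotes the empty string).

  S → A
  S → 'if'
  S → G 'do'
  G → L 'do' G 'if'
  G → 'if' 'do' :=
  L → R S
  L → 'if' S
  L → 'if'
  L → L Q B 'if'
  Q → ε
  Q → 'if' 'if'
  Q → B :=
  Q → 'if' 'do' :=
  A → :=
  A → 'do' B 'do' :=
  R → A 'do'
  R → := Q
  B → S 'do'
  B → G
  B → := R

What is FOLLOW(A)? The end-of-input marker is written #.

{ #, 'do', 'if', := }

In S → A: A is at the end, add FOLLOW(S) = { #, 'do', 'if', := }.
In R → A 'do': add FIRST('do') = { 'do' }.
Union: FOLLOW(A) = { #, 'do', 'if', := }.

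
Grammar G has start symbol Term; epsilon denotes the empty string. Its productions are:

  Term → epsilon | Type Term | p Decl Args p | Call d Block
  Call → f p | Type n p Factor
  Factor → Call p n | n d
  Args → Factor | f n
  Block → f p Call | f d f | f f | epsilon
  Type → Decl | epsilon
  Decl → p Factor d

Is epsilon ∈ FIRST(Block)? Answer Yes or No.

Block has an epsilon-production, so Block ⇒ epsilon.

Yes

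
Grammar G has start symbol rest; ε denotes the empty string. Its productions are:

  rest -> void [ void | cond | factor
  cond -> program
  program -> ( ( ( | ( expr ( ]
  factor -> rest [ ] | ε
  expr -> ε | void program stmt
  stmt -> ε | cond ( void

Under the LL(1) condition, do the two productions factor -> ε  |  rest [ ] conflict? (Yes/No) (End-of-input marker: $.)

FIRST(ε) = { ε } and FIRST(rest [ ]) = { (, [, void }.
The first alternative is nullable and FOLLOW(factor) = { $, [ } shares [ with FIRST of the second — conflict.

Yes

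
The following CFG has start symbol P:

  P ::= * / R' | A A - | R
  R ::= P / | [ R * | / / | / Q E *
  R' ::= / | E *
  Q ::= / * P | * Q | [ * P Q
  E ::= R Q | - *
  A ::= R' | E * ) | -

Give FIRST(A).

From A ::= R': add FIRST(R') = { *, -, /, [ }.
From A ::= E * ): add FIRST(E) = { *, -, /, [ }.
A ::= - contributes {-}.
Union: FIRST(A) = { *, -, /, [ }.

{ *, -, /, [ }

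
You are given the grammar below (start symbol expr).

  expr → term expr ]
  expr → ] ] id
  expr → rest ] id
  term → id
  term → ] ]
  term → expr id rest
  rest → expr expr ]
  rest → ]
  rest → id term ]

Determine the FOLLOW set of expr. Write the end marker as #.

{ #, ], id }

expr is the start symbol, so # ∈ FOLLOW(expr).
In expr → term expr ]: add FIRST(]) = { ] }.
In term → expr id rest: add FIRST(id rest) = { id }.
In rest → expr expr ]: add FIRST(expr ]) = { ], id }.
In rest → expr expr ]: add FIRST(]) = { ] }.
Union: FOLLOW(expr) = { #, ], id }.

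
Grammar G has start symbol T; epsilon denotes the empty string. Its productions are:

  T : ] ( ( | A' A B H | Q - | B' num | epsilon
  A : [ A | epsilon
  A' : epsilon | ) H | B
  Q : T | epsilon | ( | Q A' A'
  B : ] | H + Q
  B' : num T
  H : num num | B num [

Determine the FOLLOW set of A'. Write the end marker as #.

{ ), -, [, ], num }

In T : A' A B H: add FIRST(A B H) = { [, ], num }.
In Q : Q A' A': add FIRST(A')\{epsilon} = { ), ], num }.
  Since A' is nullable, also add FOLLOW(Q) = { ), -, [, ], num }.
In Q : Q A' A': A' is at the end, add FOLLOW(Q) = { ), -, [, ], num }.
Union: FOLLOW(A') = { ), -, [, ], num }.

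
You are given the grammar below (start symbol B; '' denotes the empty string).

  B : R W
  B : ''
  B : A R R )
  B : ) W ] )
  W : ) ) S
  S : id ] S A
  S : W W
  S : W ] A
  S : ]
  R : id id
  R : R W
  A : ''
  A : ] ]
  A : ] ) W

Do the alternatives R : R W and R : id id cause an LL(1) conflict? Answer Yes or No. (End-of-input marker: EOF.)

Yes

FIRST(R W) = { id } and FIRST(id id) = { id }.
Both contain id, so the two alternatives are not disjoint — LL(1) conflict.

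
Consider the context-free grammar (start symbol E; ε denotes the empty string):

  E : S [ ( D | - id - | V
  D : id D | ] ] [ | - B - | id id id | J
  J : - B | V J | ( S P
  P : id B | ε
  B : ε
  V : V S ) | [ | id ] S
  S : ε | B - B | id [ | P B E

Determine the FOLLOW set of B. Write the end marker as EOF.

In D : - B -: add FIRST(-) = { - }.
In J : - B: B is at the end, add FOLLOW(J) = { EOF, (, ), -, [, id }.
In P : id B: B is at the end, add FOLLOW(P) = { EOF, (, ), -, [, id }.
In S : B - B: add FIRST(- B) = { - }.
In S : B - B: B is at the end, add FOLLOW(S) = { EOF, (, ), -, [, id }.
In S : P B E: add FIRST(E) = { -, [, id }.
Union: FOLLOW(B) = { EOF, (, ), -, [, id }.

{ EOF, (, ), -, [, id }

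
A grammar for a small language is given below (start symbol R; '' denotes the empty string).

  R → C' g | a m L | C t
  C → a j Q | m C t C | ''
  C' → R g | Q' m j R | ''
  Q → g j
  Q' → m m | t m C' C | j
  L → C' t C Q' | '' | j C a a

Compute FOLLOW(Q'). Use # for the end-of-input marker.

{ #, a, g, m, t }

In C' → Q' m j R: add FIRST(m j R) = { m }.
In L → C' t C Q': Q' is at the end, add FOLLOW(L) = { #, a, g, m, t }.
Union: FOLLOW(Q') = { #, a, g, m, t }.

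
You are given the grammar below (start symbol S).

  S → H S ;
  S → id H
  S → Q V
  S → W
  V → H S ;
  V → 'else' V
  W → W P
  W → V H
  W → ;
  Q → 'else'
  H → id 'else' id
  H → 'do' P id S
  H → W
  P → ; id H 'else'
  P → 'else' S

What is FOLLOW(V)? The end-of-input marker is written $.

In S → Q V: V is at the end, add FOLLOW(S) = { $, 'do', 'else', ;, id }.
In V → 'else' V: V is at the end, add FOLLOW(V) = { $, 'do', 'else', ;, id }.
In W → V H: add FIRST(H) = { 'do', 'else', ;, id }.
Union: FOLLOW(V) = { $, 'do', 'else', ;, id }.

{ $, 'do', 'else', ;, id }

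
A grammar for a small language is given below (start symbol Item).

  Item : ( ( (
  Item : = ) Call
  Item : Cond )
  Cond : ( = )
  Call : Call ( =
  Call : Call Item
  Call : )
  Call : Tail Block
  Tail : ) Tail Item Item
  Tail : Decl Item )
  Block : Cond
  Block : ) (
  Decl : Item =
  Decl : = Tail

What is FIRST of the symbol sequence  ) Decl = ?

) is a terminal; add {)} and stop.

{ ) }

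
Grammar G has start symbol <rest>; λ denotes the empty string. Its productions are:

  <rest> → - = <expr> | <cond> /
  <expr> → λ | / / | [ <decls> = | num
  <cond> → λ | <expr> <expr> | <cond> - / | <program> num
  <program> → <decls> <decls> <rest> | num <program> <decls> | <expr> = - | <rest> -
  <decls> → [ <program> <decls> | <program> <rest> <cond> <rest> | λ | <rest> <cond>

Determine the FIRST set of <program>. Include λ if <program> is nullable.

From <program> → <decls> <decls> <rest>: <decls>, <decls> nullable, take FIRST(<decls>) ∪ FIRST(<decls>) ∪ FIRST(<rest>) = { -, /, =, [, num }.
<program> → num <program> <decls> contributes {num}.
From <program> → <expr> = -: <expr> nullable, take FIRST(<expr>) ∪ {=} = { /, =, [, num }.
From <program> → <rest> -: add FIRST(<rest>) = { -, /, =, [, num }.
Union: FIRST(<program>) = { -, /, =, [, num }.

{ -, /, =, [, num }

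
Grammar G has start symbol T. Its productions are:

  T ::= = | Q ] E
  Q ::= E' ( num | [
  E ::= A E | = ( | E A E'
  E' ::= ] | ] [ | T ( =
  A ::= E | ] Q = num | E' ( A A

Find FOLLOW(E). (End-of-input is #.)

In T ::= Q ] E: E is at the end, add FOLLOW(T) = { #, ( }.
In E ::= A E: E is at the end, add FOLLOW(E) = { #, (, =, [, ] }.
In E ::= E A E': add FIRST(A E') = { =, [, ] }.
In A ::= E: E is at the end, add FOLLOW(A) = { =, [, ] }.
Union: FOLLOW(E) = { #, (, =, [, ] }.

{ #, (, =, [, ] }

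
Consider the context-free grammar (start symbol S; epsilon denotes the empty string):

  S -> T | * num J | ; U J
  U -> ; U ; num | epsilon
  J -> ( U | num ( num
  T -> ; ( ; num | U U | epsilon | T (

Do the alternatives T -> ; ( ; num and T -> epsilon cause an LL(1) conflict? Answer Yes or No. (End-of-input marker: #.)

FIRST(; ( ; num) = { ; } and FIRST(epsilon) = { epsilon }.
The second is nullable but FOLLOW(T) = { #, ( } is disjoint from FIRST of the first.

No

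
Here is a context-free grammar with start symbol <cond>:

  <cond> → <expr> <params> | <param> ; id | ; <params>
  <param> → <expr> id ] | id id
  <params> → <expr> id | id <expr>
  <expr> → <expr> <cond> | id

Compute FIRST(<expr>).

From <expr> → <expr> <cond>: add FIRST(<expr>) = { id }.
<expr> → id contributes {id}.
Union: FIRST(<expr>) = { id }.

{ id }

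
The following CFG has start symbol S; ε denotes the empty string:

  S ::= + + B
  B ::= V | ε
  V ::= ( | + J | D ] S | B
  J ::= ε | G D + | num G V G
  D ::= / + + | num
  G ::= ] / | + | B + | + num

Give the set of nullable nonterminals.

{ B, J, V }

Directly nullable (have an ε-production): B, J.
V ::= B with every symbol nullable, so V is nullable.
No other nonterminal has a production whose RHS symbols are all nullable.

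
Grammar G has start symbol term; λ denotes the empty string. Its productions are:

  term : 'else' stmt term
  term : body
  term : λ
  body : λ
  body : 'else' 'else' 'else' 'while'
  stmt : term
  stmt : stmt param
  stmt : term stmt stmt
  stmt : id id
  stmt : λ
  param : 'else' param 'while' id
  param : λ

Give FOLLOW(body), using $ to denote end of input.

{ $, 'else', id }

In term : body: body is at the end, add FOLLOW(term) = { $, 'else', id }.
Union: FOLLOW(body) = { $, 'else', id }.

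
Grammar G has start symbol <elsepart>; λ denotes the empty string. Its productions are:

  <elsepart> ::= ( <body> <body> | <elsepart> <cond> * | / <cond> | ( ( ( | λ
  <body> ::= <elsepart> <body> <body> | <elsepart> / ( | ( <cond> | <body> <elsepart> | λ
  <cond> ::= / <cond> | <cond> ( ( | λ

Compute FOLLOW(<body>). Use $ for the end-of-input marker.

{ $, (, *, / }

In <elsepart> ::= ( <body> <body>: add FIRST(<body>)\{λ} = { (, *, / }.
  Since <body> is nullable, also add FOLLOW(<elsepart>) = { $, (, *, / }.
In <elsepart> ::= ( <body> <body>: <body> is at the end, add FOLLOW(<elsepart>) = { $, (, *, / }.
In <body> ::= <elsepart> <body> <body>: add FIRST(<body>)\{λ} = { (, *, / }.
  Since <body> is nullable, also add FOLLOW(<body>) = { $, (, *, / }.
In <body> ::= <elsepart> <body> <body>: <body> is at the end, add FOLLOW(<body>) = { $, (, *, / }.
In <body> ::= <body> <elsepart>: add FIRST(<elsepart>)\{λ} = { (, *, / }.
  Since <elsepart> is nullable, also add FOLLOW(<body>) = { $, (, *, / }.
Union: FOLLOW(<body>) = { $, (, *, / }.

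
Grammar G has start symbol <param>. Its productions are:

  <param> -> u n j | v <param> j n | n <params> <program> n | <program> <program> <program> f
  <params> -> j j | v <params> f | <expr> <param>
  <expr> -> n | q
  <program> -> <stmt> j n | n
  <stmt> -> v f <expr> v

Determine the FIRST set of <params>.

{ j, n, q, v }

<params> -> j j contributes {j}.
<params> -> v <params> f contributes {v}.
From <params> -> <expr> <param>: add FIRST(<expr>) = { n, q }.
Union: FIRST(<params>) = { j, n, q, v }.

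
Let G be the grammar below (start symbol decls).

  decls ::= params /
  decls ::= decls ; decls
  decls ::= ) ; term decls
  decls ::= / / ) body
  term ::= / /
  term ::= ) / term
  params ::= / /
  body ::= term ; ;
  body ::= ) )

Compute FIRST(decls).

{ ), / }

From decls ::= params /: add FIRST(params) = { / }.
From decls ::= decls ; decls: add FIRST(decls) = { ), / }.
decls ::= ) ; term decls contributes {)}.
decls ::= / / ) body contributes {/}.
Union: FIRST(decls) = { ), / }.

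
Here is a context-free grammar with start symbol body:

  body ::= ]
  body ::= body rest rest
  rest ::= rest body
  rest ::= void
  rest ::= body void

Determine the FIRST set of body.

{ ] }

body ::= ] contributes {]}.
From body ::= body rest rest: add FIRST(body) = { ] }.
Union: FIRST(body) = { ] }.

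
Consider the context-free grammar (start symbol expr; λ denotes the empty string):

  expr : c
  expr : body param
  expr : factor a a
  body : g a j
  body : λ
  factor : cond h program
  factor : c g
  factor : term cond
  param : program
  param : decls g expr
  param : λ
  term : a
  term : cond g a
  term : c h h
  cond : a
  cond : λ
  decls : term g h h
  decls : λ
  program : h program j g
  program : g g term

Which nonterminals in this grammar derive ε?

{ body, cond, decls, expr, param }

Directly nullable (have an λ-production): body, param, cond, decls.
expr : body param with every symbol nullable, so expr is nullable.
No other nonterminal has a production whose RHS symbols are all nullable.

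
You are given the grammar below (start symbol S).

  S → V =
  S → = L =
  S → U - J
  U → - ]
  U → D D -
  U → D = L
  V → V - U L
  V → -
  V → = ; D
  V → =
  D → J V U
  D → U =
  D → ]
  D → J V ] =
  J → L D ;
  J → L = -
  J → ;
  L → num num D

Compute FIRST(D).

{ -, ;, ], num }

From D → J V U: add FIRST(J) = { ;, num }.
From D → U =: add FIRST(U) = { -, ;, ], num }.
D → ] contributes {]}.
From D → J V ] =: add FIRST(J) = { ;, num }.
Union: FIRST(D) = { -, ;, ], num }.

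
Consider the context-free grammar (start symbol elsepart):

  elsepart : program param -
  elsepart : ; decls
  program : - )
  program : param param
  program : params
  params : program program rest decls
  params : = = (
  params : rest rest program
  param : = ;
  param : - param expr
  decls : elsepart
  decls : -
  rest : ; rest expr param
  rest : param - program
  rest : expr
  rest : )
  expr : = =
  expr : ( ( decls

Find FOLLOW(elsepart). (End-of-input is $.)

{ $, (, ), -, ;, = }

elsepart is the start symbol, so $ ∈ FOLLOW(elsepart).
In decls : elsepart: elsepart is at the end, add FOLLOW(decls) = { $, (, ), -, ;, = }.
Union: FOLLOW(elsepart) = { $, (, ), -, ;, = }.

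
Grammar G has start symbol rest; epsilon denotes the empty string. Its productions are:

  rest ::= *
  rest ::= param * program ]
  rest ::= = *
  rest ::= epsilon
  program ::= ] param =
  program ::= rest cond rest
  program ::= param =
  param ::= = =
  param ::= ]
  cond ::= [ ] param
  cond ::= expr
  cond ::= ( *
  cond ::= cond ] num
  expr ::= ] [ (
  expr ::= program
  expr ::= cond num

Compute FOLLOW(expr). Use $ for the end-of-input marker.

{ *, =, ], num }

In cond ::= expr: expr is at the end, add FOLLOW(cond) = { *, =, ], num }.
Union: FOLLOW(expr) = { *, =, ], num }.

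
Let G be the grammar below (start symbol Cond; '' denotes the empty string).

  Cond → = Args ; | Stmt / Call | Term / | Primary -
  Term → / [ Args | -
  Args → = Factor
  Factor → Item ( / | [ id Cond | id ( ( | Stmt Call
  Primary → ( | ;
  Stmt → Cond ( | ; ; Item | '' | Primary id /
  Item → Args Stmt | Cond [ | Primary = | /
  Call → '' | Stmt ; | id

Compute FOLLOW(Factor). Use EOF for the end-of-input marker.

{ (, -, /, ;, =, id }

In Args → = Factor: Factor is at the end, add FOLLOW(Args) = { (, -, /, ;, =, id }.
Union: FOLLOW(Factor) = { (, -, /, ;, =, id }.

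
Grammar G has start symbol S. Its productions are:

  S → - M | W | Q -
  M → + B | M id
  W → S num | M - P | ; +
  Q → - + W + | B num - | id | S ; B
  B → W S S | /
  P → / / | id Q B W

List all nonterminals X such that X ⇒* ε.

{ } (none)

No nonterminal has an empty production or an RHS whose symbols are all nullable.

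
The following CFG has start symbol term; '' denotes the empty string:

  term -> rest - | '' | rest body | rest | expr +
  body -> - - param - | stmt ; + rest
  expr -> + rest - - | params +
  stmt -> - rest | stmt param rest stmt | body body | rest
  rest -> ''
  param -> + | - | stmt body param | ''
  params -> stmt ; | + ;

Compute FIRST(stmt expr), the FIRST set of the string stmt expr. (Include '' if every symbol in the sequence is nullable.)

Add FIRST(stmt)\{''} = { +, -, ; }; stmt is nullable, continue.
Add FIRST(expr) = { +, -, ; }; expr is not nullable, stop.

{ +, -, ; }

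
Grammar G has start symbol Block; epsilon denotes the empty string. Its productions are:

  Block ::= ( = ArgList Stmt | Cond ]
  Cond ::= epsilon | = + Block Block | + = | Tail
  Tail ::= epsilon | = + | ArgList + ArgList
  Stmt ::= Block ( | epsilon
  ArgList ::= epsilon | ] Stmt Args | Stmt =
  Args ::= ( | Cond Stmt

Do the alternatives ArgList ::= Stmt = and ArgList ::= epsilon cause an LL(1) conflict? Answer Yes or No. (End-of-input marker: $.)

Yes

FIRST(Stmt =) = { (, +, =, ] } and FIRST(epsilon) = { epsilon }.
The second alternative is nullable and FOLLOW(ArgList) = { $, (, +, =, ] } shares ( with FIRST of the first — conflict.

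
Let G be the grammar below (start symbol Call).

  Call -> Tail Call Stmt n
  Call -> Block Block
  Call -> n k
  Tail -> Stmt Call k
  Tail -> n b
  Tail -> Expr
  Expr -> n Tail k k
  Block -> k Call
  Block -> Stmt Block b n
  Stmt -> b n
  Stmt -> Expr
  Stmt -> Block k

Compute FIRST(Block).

Block -> k Call contributes {k}.
From Block -> Stmt Block b n: add FIRST(Stmt) = { b, k, n }.
Union: FIRST(Block) = { b, k, n }.

{ b, k, n }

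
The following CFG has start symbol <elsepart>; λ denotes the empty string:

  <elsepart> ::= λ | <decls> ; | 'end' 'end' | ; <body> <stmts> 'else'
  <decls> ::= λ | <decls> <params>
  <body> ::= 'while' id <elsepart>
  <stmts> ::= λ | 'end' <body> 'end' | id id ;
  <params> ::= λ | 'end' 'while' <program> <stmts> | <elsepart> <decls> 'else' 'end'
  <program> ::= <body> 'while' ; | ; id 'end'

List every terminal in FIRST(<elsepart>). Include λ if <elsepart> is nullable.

<elsepart> ::= λ contributes λ.
From <elsepart> ::= <decls> ;: <decls> nullable, take FIRST(<decls>) ∪ {;} = { 'else', 'end', ; }.
<elsepart> ::= 'end' 'end' contributes {'end'}.
<elsepart> ::= ; <body> <stmts> 'else' contributes {;}.
Union: FIRST(<elsepart>) = { 'else', 'end', ;, λ }.

{ 'else', 'end', ;, λ }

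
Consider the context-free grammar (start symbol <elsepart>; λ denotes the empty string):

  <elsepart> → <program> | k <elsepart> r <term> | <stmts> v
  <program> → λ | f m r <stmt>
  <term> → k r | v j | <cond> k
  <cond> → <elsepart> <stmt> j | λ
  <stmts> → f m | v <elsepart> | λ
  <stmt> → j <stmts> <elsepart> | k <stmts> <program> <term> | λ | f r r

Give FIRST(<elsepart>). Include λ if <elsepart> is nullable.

{ f, k, v, λ }

From <elsepart> → <program>: add FIRST(<program>) = { f, λ } (including λ since <program> is nullable).
<elsepart> → k <elsepart> r <term> contributes {k}.
From <elsepart> → <stmts> v: <stmts> nullable, take FIRST(<stmts>) ∪ {v} = { f, v }.
Union: FIRST(<elsepart>) = { f, k, v, λ }.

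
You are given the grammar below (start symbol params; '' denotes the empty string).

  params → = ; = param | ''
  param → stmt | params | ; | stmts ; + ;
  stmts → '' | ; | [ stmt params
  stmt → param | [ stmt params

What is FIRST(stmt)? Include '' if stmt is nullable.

{ ;, =, [, '' }

From stmt → param: add FIRST(param) = { ;, =, [, '' } (including '' since param is nullable).
stmt → [ stmt params contributes {[}.
Union: FIRST(stmt) = { ;, =, [, '' }.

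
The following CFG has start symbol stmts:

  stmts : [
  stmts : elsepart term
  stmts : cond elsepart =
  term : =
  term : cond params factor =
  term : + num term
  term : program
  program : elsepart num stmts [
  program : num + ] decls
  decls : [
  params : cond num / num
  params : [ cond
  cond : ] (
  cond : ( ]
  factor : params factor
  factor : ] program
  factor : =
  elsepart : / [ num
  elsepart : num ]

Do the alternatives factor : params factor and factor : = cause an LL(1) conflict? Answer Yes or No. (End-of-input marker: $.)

No

FIRST(params factor) = { (, [, ] } and FIRST(=) = { = }.
The FIRST sets are disjoint and neither alternative is nullable — no conflict.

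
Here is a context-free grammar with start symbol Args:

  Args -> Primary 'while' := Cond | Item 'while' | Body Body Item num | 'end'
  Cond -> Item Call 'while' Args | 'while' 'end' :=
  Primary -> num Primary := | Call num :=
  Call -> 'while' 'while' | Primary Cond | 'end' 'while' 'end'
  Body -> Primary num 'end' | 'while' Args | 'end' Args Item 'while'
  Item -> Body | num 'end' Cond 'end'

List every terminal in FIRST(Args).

From Args -> Primary 'while' := Cond: add FIRST(Primary) = { 'end', 'while', num }.
From Args -> Item 'while': add FIRST(Item) = { 'end', 'while', num }.
From Args -> Body Body Item num: add FIRST(Body) = { 'end', 'while', num }.
Args -> 'end' contributes {'end'}.
Union: FIRST(Args) = { 'end', 'while', num }.

{ 'end', 'while', num }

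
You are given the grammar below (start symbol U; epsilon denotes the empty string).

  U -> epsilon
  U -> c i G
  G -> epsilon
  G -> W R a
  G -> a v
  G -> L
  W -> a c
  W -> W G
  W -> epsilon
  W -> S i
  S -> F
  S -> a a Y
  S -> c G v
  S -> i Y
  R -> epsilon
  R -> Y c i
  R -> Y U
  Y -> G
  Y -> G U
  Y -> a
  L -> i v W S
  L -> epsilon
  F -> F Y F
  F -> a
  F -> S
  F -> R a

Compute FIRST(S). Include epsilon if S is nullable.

From S -> F: add FIRST(F) = { a, c, i }.
S -> a a Y contributes {a}.
S -> c G v contributes {c}.
S -> i Y contributes {i}.
Union: FIRST(S) = { a, c, i }.

{ a, c, i }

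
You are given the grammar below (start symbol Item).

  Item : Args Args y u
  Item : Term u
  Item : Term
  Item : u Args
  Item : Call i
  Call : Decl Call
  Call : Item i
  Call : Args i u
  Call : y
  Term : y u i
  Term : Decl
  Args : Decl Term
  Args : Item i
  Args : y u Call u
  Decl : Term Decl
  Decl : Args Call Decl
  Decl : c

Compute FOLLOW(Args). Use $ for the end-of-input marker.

In Item : Args Args y u: add FIRST(Args y u) = { c, u, y }.
In Item : Args Args y u: add FIRST(y u) = { y }.
In Item : u Args: Args is at the end, add FOLLOW(Item) = { $, i }.
In Call : Args i u: add FIRST(i u) = { i }.
In Decl : Args Call Decl: add FIRST(Call Decl) = { c, u, y }.
Union: FOLLOW(Args) = { $, c, i, u, y }.

{ $, c, i, u, y }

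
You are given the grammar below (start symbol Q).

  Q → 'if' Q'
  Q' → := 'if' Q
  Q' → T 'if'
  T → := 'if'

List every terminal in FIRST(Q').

{ := }

Q' → := 'if' Q contributes {:=}.
From Q' → T 'if': add FIRST(T) = { := }.
Union: FIRST(Q') = { := }.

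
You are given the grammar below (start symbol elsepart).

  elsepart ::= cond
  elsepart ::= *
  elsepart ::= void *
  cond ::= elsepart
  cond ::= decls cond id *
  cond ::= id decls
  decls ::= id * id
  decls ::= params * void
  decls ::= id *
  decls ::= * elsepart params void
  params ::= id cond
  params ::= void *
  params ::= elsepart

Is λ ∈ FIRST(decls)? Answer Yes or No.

No nonterminal in this grammar is nullable.
No production of decls has an RHS whose symbols are all nullable, so decls is not nullable.

No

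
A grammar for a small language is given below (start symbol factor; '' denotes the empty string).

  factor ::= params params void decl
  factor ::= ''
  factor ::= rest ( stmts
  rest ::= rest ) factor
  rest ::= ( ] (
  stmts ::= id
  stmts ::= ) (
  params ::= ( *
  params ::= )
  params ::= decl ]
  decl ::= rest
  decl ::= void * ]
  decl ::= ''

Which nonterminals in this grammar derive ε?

{ decl, factor }

Directly nullable (have an ''-production): factor, decl.
No other nonterminal has a production whose RHS symbols are all nullable.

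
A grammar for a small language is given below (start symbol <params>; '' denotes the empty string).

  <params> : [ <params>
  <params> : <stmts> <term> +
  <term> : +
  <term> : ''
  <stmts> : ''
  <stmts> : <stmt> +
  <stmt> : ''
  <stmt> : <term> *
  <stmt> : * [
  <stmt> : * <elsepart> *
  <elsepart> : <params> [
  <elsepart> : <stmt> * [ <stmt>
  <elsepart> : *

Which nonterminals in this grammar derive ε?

{ <stmt>, <stmts>, <term> }

Directly nullable (have an ''-production): <term>, <stmts>, <stmt>.
No other nonterminal has a production whose RHS symbols are all nullable.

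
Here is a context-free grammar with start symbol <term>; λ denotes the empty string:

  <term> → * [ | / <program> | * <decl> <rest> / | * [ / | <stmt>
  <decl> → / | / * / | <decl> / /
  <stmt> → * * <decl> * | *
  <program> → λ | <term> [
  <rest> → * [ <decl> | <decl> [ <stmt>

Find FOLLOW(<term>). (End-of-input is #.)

{ #, [ }

<term> is the start symbol, so # ∈ FOLLOW(<term>).
In <program> → <term> [: add FIRST([) = { [ }.
Union: FOLLOW(<term>) = { #, [ }.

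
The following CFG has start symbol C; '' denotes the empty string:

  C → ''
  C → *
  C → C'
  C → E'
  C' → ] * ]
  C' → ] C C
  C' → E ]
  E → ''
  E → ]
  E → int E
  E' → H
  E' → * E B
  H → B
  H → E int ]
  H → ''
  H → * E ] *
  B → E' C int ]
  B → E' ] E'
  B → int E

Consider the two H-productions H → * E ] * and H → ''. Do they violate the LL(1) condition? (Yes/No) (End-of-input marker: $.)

FIRST(* E ] *) = { * } and FIRST('') = { '' }.
The second alternative is nullable and FOLLOW(H) = { $, *, ], int } shares * with FIRST of the first — conflict.

Yes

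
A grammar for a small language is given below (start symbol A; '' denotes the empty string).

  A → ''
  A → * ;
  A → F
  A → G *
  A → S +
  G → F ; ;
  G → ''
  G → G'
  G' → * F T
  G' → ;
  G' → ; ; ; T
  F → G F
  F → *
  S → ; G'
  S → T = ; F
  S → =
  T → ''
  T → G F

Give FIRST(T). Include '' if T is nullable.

{ *, ;, '' }

T → '' contributes ''.
From T → G F: G nullable, take FIRST(G) ∪ FIRST(F) = { *, ; }.
Union: FIRST(T) = { *, ;, '' }.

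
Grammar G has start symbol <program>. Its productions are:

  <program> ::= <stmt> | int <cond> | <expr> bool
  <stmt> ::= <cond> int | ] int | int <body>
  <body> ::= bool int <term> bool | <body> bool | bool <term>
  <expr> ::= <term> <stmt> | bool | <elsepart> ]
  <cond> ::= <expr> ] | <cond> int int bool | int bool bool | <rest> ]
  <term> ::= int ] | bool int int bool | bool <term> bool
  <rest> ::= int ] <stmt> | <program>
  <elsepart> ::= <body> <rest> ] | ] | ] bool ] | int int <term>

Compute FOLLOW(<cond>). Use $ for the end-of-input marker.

In <program> ::= int <cond>: <cond> is at the end, add FOLLOW(<program>) = { $, ] }.
In <stmt> ::= <cond> int: add FIRST(int) = { int }.
In <cond> ::= <cond> int int bool: add FIRST(int int bool) = { int }.
Union: FOLLOW(<cond>) = { $, ], int }.

{ $, ], int }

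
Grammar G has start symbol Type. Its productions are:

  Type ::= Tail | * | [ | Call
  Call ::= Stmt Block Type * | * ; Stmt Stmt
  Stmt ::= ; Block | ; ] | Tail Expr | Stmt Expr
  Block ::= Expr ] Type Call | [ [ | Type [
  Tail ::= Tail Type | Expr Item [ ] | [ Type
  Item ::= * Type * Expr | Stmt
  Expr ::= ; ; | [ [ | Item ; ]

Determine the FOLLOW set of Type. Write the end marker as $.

{ $, *, ;, [ }

Type is the start symbol, so $ ∈ FOLLOW(Type).
In Call ::= Stmt Block Type *: add FIRST(*) = { * }.
In Block ::= Expr ] Type Call: add FIRST(Call) = { *, ;, [ }.
In Block ::= Type [: add FIRST([) = { [ }.
In Tail ::= Tail Type: Type is at the end, add FOLLOW(Tail) = { $, *, ;, [ }.
In Tail ::= [ Type: Type is at the end, add FOLLOW(Tail) = { $, *, ;, [ }.
In Item ::= * Type * Expr: add FIRST(* Expr) = { * }.
Union: FOLLOW(Type) = { $, *, ;, [ }.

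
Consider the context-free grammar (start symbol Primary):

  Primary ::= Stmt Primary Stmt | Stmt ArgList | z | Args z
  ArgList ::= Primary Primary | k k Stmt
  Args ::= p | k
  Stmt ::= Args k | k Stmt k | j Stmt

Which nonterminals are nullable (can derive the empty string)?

No nonterminal has an empty production or an RHS whose symbols are all nullable.

{ } (none)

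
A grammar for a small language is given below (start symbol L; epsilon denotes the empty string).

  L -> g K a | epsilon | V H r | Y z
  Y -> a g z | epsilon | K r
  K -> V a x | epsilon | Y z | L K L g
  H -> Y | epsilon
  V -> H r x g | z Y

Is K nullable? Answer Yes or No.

K has an epsilon-production, so K ⇒ epsilon.

Yes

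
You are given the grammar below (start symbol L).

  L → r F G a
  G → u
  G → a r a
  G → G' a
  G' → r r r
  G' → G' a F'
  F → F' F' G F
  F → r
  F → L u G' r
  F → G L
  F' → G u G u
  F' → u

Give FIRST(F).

From F → F' F' G F: add FIRST(F') = { a, r, u }.
F → r contributes {r}.
From F → L u G' r: add FIRST(L) = { r }.
From F → G L: add FIRST(G) = { a, r, u }.
Union: FIRST(F) = { a, r, u }.

{ a, r, u }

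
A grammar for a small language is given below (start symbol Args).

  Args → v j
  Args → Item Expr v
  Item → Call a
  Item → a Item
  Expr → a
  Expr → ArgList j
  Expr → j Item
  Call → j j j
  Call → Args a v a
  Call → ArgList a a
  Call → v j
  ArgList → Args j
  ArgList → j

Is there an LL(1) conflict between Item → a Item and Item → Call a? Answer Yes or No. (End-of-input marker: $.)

Yes

FIRST(a Item) = { a } and FIRST(Call a) = { a, j, v }.
Both contain a, so the two alternatives are not disjoint — LL(1) conflict.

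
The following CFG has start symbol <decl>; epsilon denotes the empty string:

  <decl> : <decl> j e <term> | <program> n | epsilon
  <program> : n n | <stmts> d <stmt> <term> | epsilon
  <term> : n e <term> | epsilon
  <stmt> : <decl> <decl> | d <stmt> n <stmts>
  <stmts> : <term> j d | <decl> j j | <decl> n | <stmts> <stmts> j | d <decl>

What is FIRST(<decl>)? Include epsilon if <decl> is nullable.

{ d, j, n, epsilon }

From <decl> : <decl> j e <term>: <decl> nullable, take FIRST(<decl>) ∪ {j} = { d, j, n }.
From <decl> : <program> n: <program> nullable, take FIRST(<program>) ∪ {n} = { d, j, n }.
<decl> : epsilon contributes epsilon.
Union: FIRST(<decl>) = { d, j, n, epsilon }.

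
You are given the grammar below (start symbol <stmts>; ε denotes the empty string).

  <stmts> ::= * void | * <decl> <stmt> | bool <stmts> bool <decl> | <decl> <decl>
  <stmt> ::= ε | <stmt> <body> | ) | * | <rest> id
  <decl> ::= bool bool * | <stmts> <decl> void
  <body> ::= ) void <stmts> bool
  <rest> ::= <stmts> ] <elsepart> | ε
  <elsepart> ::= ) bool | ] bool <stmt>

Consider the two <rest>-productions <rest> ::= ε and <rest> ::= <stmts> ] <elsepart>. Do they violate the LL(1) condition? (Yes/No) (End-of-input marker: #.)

No

FIRST(ε) = { ε } and FIRST(<stmts> ] <elsepart>) = { *, bool }.
The first is nullable but FOLLOW(<rest>) = { id } is disjoint from FIRST of the second.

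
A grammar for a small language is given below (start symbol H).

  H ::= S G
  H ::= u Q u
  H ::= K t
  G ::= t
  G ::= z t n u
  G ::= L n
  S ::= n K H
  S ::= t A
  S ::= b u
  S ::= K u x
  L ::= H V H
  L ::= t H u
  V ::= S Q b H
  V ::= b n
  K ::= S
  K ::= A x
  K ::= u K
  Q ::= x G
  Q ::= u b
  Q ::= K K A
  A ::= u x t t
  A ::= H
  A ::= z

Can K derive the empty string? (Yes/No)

No nonterminal in this grammar is nullable.
No production of K has an RHS whose symbols are all nullable, so K is not nullable.

No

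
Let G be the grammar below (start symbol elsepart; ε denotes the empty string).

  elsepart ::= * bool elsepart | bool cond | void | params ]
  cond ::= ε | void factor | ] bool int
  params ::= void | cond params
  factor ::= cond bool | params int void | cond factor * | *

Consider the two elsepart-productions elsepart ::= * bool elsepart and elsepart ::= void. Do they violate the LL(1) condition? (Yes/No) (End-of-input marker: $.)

No

FIRST(* bool elsepart) = { * } and FIRST(void) = { void }.
The FIRST sets are disjoint and neither alternative is nullable — no conflict.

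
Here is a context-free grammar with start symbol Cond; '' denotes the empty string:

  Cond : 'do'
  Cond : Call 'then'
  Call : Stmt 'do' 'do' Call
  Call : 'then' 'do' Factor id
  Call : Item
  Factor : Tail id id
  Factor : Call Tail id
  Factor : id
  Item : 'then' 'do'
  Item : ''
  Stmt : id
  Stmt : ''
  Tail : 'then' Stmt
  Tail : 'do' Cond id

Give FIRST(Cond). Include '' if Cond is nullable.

Cond : 'do' contributes {'do'}.
From Cond : Call 'then': Call nullable, take FIRST(Call) ∪ {'then'} = { 'do', 'then', id }.
Union: FIRST(Cond) = { 'do', 'then', id }.

{ 'do', 'then', id }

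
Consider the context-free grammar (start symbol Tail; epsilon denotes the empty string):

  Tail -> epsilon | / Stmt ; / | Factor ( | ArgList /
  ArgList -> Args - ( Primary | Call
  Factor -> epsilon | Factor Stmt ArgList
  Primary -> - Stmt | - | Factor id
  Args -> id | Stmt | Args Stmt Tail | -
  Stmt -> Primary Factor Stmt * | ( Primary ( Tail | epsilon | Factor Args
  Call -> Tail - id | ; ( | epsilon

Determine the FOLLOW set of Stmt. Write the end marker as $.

In Tail -> / Stmt ; /: add FIRST(; /) = { ; }.
In Factor -> Factor Stmt ArgList: add FIRST(ArgList)\{epsilon} = { (, -, /, ;, id }.
  Since ArgList is nullable, also add FOLLOW(Factor) = { (, *, -, /, ;, id }.
In Primary -> - Stmt: Stmt is at the end, add FOLLOW(Primary) = { (, *, -, /, ;, id }.
In Args -> Stmt: Stmt is at the end, add FOLLOW(Args) = { (, *, -, /, ;, id }.
In Args -> Args Stmt Tail: add FIRST(Tail)\{epsilon} = { (, -, /, ;, id }.
  Since Tail is nullable, also add FOLLOW(Args) = { (, *, -, /, ;, id }.
In Stmt -> Primary Factor Stmt *: add FIRST(*) = { * }.
Union: FOLLOW(Stmt) = { (, *, -, /, ;, id }.

{ (, *, -, /, ;, id }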